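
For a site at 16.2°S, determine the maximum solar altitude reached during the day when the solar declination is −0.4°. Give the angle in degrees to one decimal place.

At local solar noon the hour angle is zero, so the elevation is 90° − |φ − δ| = 90° − |-16.2° − (-0.4°)| = 90° − 15.8° = 74.2°.

74.2°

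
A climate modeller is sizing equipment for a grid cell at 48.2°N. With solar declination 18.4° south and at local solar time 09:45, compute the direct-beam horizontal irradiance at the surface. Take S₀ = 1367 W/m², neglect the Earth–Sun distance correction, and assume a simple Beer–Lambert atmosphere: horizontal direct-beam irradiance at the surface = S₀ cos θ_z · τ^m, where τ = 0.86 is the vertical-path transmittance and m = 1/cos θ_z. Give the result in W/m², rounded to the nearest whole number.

236 W/m²

Hour angle H = 15° × (9.75 − 12) = -33.75°.
With φ = 48.2°, δ = -18.4°, H = -33.75°: sin φ sin δ = -0.2353, cos φ cos δ cos H = 0.5259, so cos θ_z = 0.2906.
Air mass m = 1/cos θ_z = 1/0.2906 = 3.441; τ^m = 0.86^3.441 = 0.5951.
Surface direct beam = 1367 × 0.2906 × 0.5951 = 236.40 W/m².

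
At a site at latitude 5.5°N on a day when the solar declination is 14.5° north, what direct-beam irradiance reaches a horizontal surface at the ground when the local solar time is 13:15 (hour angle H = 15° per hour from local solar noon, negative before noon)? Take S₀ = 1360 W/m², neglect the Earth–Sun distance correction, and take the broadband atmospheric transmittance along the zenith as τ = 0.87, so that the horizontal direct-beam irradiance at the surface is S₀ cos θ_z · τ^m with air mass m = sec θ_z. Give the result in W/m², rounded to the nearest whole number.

Hour angle H = 15° × (13.25 − 12) = 18.75°.
cos θ_z = sin φ sin δ + cos φ cos δ cos H = (0.0958)(0.2504) + (0.9954)(0.9681)(0.9469) = 0.9365.
Air mass m = 1/cos θ_z = 1/0.9365 = 1.068; τ^m = 0.87^1.068 = 0.8618.
Surface direct beam = 1360 × 0.9365 × 0.8618 = 1097.62 W/m².

1098 W/m²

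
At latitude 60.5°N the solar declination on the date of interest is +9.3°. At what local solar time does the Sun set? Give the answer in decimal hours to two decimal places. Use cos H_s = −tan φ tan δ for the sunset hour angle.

cos H_s = −tan(60.5°) · tan(9.3°) = -0.2894, so H_s = arccos(-0.2894) = 106.82°.
Sunset is at 12 + H_s/15 = 12 + 7.121 = 19.121 h local solar time.

19.12 h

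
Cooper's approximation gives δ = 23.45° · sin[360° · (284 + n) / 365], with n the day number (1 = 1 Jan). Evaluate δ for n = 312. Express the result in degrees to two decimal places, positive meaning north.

-17.38°

360 × (284 + 312) / 365 = 587.836°; sin(587.836°) = -0.7412.
δ = 23.45 × -0.7412 = -17.381° ≈ -17.38°.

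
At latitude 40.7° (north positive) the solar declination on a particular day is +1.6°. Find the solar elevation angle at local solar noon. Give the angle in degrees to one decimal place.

50.9°

At local solar noon the hour angle is zero, so the elevation is 90° − |φ − δ| = 90° − |40.7° − (1.6°)| = 90° − 39.1° = 50.9°.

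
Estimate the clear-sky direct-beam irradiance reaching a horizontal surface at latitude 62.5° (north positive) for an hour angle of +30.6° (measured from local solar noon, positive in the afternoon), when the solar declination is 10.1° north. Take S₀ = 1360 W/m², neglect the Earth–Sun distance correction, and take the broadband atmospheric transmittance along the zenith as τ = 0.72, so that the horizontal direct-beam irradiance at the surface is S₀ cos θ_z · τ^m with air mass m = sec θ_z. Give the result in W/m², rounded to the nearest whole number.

cos θ_z = sin(62.5°) sin(10.1°) + cos(62.5°) cos(10.1°) cos(30.60°) = 0.1556 + 0.3913 = 0.5469.
Air mass m = 1/cos θ_z = 1/0.5469 = 1.828; τ^m = 0.72^1.828 = 0.5485.
Surface direct beam = 1360 × 0.5469 × 0.5485 = 407.97 W/m².

408 W/m²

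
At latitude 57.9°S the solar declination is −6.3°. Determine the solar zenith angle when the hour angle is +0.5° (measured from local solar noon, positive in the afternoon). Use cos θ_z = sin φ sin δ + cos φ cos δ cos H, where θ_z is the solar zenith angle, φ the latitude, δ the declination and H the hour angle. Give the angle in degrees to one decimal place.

With φ = -57.9°, δ = -6.3°, H = 0.50°: sin φ sin δ = 0.0930, cos φ cos δ cos H = 0.5282, so cos θ_z = 0.6212.
θ_z = arccos(0.6212) = 51.60°.

51.6°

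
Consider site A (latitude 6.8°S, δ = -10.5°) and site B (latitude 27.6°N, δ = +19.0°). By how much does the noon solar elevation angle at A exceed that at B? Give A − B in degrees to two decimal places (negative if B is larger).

+4.90°

A: 90° − |-6.8 − (-10.5)| = 86.30°.
B: 90° − |27.6 − (19.0)| = 81.40°.
A − B = 86.30 − 81.40 = 4.90°.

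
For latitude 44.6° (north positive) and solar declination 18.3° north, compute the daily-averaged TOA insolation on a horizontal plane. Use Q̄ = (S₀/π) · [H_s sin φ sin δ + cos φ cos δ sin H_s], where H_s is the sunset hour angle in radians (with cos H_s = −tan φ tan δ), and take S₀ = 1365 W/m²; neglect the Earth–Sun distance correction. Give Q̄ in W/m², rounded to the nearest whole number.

460 W/m²

The sunset hour angle satisfies cos H_s = −tan φ tan δ = -0.3261, giving H_s = 109.03°. In radians, H_s = 1.9029.
H_s sin φ sin δ = 1.9029 × 0.7022 × 0.3140 = 0.4196.
cos φ cos δ sin H_s = 0.7120 × 0.9494 × 0.9454 = 0.6391.
Q̄ = (1365/π) × (0.4196 + 0.6391) = 434.49 × 1.0587 = 459.99 W/m².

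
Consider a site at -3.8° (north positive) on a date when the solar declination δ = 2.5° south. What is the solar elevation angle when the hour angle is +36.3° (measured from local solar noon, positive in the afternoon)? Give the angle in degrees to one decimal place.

53.7°

cos θ_z = sin(-3.8°) sin(-2.5°) + cos(-3.8°) cos(-2.5°) cos(36.30°) = 0.0029 + 0.8034 = 0.8063.
θ_z = arccos(0.8063) = 36.26°, so the elevation is 90° − 36.26° = 53.74°.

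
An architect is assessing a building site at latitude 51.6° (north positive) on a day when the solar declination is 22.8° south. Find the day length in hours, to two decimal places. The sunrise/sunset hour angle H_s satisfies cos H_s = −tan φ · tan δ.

7.73 hours

cos H_s = −tan(51.6°) · tan(-22.8°) = 0.5304, so H_s = arccos(0.5304) = 57.97°.
Day length = 2 H_s / 15° h⁻¹ = 115.94° / 15 = 7.729 h.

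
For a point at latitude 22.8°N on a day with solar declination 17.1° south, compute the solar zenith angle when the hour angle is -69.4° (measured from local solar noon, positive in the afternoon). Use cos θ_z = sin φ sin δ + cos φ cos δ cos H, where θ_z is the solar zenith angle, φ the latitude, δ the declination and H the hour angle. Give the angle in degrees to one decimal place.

cos θ_z = sin(22.8°) sin(-17.1°) + cos(22.8°) cos(-17.1°) cos(-69.40°) = -0.1139 + 0.3100 = 0.1961.
θ_z = arccos(0.1961) = 78.69°.

78.7°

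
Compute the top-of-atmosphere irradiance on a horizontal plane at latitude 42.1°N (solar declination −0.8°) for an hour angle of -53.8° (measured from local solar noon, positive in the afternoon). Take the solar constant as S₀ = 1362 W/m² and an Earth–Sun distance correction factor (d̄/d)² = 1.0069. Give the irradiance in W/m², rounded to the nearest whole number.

588 W/m²

With φ = 42.1°, δ = -0.8°, H = -53.80°: sin φ sin δ = -0.0094, cos φ cos δ cos H = 0.4382, so cos θ_z = 0.4288.
Top-of-atmosphere irradiance = S₀ (d̄/d)² cos θ_z = 1362 × 1.0069 × 0.4288 = 588.06 W/m².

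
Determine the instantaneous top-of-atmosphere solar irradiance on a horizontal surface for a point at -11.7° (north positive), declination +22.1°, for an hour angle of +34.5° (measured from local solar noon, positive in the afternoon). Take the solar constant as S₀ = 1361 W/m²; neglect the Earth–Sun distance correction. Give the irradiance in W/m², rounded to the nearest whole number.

With φ = -11.7°, δ = 22.1°, H = 34.50°: sin φ sin δ = -0.0763, cos φ cos δ cos H = 0.7477, so cos θ_z = 0.6714.
Top-of-atmosphere irradiance = S₀ cos θ_z = 1361 × 0.6714 = 913.78 W/m².

914 W/m²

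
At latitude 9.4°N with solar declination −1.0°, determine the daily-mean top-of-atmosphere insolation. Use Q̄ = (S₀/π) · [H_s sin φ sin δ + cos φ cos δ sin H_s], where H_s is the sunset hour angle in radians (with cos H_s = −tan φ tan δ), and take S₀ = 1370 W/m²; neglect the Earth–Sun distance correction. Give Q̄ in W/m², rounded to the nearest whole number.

The sunset hour angle satisfies cos H_s = −tan φ tan δ = 0.0029, giving H_s = 89.83°. In radians, H_s = 1.5678.
H_s sin φ sin δ = 1.5678 × 0.1633 × -0.0175 = -0.0045.
cos φ cos δ sin H_s = 0.9866 × 0.9998 × 1.0000 = 0.9864.
Q̄ = (1370/π) × (-0.0045 + 0.9864) = 436.08 × 0.9819 = 428.19 W/m².

428 W/m²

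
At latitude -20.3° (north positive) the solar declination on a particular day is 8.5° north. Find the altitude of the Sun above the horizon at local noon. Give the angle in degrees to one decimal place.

At local solar noon the hour angle is zero, so the elevation is 90° − |φ − δ| = 90° − |-20.3° − (8.5°)| = 90° − 28.8° = 61.2°.

61.2°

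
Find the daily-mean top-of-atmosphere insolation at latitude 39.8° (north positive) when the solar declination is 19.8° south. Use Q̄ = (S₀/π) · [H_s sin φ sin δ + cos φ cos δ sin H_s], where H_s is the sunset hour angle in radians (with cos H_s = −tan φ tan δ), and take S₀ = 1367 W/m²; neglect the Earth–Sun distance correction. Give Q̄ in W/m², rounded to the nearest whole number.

181 W/m²

The sunset hour angle satisfies cos H_s = −tan φ tan δ = 0.3000, giving H_s = 72.54°. In radians, H_s = 1.2661.
H_s sin φ sin δ = 1.2661 × 0.6401 × -0.3387 = -0.2745.
cos φ cos δ sin H_s = 0.7683 × 0.9409 × 0.9539 = 0.6896.
Q̄ = (1367/π) × (-0.2745 + 0.6896) = 435.13 × 0.4151 = 180.62 W/m².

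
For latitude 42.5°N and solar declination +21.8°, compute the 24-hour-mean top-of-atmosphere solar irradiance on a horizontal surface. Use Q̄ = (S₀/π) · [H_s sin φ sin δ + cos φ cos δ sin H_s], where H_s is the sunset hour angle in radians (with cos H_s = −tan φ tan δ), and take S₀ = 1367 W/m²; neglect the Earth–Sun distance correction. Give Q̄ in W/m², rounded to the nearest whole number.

490 W/m²

cos H_s = −tan(42.5°) · tan(21.8°) = -0.3665, so H_s = arccos(-0.3665) = 111.50°. In radians, H_s = 1.9460.
H_s sin φ sin δ = 1.9460 × 0.6756 × 0.3714 = 0.4883.
cos φ cos δ sin H_s = 0.7373 × 0.9285 × 0.9304 = 0.6369.
Q̄ = (1367/π) × (0.4883 + 0.6369) = 435.13 × 1.1252 = 489.61 W/m².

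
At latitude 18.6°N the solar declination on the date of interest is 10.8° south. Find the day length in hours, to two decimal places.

cos H_s = −tan(18.6°) · tan(-10.8°) = 0.0642, so H_s = arccos(0.0642) = 86.32°.
Day length = 2 H_s / 15° h⁻¹ = 172.64° / 15 = 11.509 h.

11.51 hours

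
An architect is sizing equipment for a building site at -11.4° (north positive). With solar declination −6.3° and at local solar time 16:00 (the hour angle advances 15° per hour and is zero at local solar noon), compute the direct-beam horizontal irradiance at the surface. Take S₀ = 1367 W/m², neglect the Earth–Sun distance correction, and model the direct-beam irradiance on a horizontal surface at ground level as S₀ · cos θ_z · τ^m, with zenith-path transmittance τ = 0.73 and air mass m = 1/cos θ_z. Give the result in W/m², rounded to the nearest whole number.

Hour angle H = 15° × (16 − 12) = 60.00°.
cos θ_z = sin(-11.4°) sin(-6.3°) + cos(-11.4°) cos(-6.3°) cos(60.00°) = 0.0217 + 0.4872 = 0.5089.
Air mass m = 1/cos θ_z = 1/0.5089 = 1.965; τ^m = 0.73^1.965 = 0.5388.
Surface direct beam = 1367 × 0.5089 × 0.5388 = 374.83 W/m².

375 W/m²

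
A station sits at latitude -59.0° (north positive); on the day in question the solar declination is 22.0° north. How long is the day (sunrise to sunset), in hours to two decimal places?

cos H_s = −tan(-59.0°) · tan(22.0°) = 0.6724, so H_s = arccos(0.6724) = 47.75°.
Day length = 2 H_s / 15° h⁻¹ = 95.50° / 15 = 6.367 h.

6.37 hours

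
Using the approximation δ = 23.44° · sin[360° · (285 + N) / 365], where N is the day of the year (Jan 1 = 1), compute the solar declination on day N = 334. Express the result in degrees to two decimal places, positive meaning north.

360 × (285 + 334) / 365 = 610.521°; sin(610.521°) = -0.9428.
δ = 23.44 × -0.9428 = -22.099° ≈ -22.10°.

-22.10°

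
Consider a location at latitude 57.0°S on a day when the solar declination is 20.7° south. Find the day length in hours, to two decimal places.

The sunset hour angle satisfies cos H_s = −tan φ tan δ = -0.5819, giving H_s = 125.58°.
Day length = 2 H_s / 15° h⁻¹ = 251.16° / 15 = 16.744 h.

16.74 hours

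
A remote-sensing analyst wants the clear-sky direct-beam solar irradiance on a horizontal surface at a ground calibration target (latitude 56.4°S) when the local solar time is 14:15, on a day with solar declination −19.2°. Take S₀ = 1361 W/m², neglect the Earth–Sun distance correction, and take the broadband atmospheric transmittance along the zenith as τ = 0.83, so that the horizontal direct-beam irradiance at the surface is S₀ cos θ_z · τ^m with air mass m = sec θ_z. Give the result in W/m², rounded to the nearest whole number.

741 W/m²

Hour angle H = 15° × (14.25 − 12) = 33.75°.
With φ = -56.4°, δ = -19.2°, H = 33.75°: sin φ sin δ = 0.2739, cos φ cos δ cos H = 0.4345, so cos θ_z = 0.7084.
Air mass m = 1/cos θ_z = 1/0.7084 = 1.412; τ^m = 0.83^1.412 = 0.7687.
Surface direct beam = 1361 × 0.7084 × 0.7687 = 741.13 W/m².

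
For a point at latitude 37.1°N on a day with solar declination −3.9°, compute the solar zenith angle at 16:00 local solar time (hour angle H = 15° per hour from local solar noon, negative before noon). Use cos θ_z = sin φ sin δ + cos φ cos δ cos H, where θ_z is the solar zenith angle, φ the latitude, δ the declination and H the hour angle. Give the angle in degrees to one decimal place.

Hour angle H = 15° × (16 − 12) = 60.00°.
cos θ_z = sin φ sin δ + cos φ cos δ cos H = (0.6032)(-0.0680) + (0.7976)(0.9977)(0.5000) = 0.3569.
θ_z = arccos(0.3569) = 69.09°.

69.1°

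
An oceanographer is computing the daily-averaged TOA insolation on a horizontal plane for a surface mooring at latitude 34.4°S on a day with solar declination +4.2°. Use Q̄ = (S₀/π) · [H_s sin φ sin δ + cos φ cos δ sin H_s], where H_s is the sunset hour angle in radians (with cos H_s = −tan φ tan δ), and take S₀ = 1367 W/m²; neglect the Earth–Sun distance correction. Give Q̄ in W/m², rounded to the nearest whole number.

cos H_s = −tan(-34.4°) · tan(4.2°) = 0.0503, so H_s = arccos(0.0503) = 87.12°. In radians, H_s = 1.5205.
H_s sin φ sin δ = 1.5205 × -0.5650 × 0.0732 = -0.0629.
cos φ cos δ sin H_s = 0.8251 × 0.9973 × 0.9987 = 0.8218.
Q̄ = (1367/π) × (-0.0629 + 0.8218) = 435.13 × 0.7589 = 330.22 W/m².

330 W/m²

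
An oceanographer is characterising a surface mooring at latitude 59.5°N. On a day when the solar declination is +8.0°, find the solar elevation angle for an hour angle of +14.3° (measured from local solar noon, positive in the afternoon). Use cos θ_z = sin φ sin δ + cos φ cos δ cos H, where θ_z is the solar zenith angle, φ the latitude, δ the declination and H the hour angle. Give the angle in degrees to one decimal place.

37.4°

cos θ_z = sin(59.5°) sin(8.0°) + cos(59.5°) cos(8.0°) cos(14.30°) = 0.1199 + 0.4870 = 0.6069.
θ_z = arccos(0.6069) = 52.63°, so the elevation is 90° − 52.63° = 37.37°.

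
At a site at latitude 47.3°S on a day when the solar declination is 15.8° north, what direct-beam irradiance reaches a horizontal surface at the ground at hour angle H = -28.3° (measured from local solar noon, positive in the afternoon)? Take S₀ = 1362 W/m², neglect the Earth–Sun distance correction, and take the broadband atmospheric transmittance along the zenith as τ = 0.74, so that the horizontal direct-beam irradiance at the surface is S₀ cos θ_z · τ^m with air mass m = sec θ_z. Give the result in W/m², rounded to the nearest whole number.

cos θ_z = sin(-47.3°) sin(15.8°) + cos(-47.3°) cos(15.8°) cos(-28.30°) = -0.2001 + 0.5745 = 0.3744.
Air mass m = 1/cos θ_z = 1/0.3744 = 2.671; τ^m = 0.74^2.671 = 0.4474.
Surface direct beam = 1362 × 0.3744 × 0.4474 = 228.14 W/m².

228 W/m²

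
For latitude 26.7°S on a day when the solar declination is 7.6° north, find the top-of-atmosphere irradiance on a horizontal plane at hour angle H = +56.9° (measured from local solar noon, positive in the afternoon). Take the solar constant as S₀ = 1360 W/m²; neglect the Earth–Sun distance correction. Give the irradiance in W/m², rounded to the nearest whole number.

577 W/m²

With φ = -26.7°, δ = 7.6°, H = 56.90°: sin φ sin δ = -0.0594, cos φ cos δ cos H = 0.4836, so cos θ_z = 0.4242.
Top-of-atmosphere irradiance = S₀ cos θ_z = 1360 × 0.4242 = 576.91 W/m².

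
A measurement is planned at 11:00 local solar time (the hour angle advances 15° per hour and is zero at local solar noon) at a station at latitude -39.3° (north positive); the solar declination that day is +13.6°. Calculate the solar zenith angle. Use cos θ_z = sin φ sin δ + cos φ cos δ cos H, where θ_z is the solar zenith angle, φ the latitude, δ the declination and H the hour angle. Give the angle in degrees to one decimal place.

Hour angle H = 15° × (11 − 12) = -15.00°.
cos θ_z = sin(-39.3°) sin(13.6°) + cos(-39.3°) cos(13.6°) cos(-15.00°) = -0.1489 + 0.7265 = 0.5776.
θ_z = arccos(0.5776) = 54.72°.

54.7°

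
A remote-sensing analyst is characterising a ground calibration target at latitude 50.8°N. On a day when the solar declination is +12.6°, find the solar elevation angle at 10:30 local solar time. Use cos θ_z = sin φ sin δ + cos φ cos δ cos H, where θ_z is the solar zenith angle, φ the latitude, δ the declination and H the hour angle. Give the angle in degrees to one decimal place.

47.6°

Hour angle H = 15° × (10.5 − 12) = -22.50°.
With φ = 50.8°, δ = 12.6°, H = -22.50°: sin φ sin δ = 0.1690, cos φ cos δ cos H = 0.5699, so cos θ_z = 0.7389.
θ_z = arccos(0.7389) = 42.36°, so the elevation is 90° − 42.36° = 47.64°.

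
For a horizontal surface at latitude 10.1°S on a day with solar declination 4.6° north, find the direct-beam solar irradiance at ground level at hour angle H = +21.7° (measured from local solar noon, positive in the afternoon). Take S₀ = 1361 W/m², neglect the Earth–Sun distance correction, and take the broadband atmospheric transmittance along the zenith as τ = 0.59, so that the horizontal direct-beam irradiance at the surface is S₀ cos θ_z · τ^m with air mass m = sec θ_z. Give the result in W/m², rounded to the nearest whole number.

679 W/m²

cos θ_z = sin φ sin δ + cos φ cos δ cos H = (-0.1754)(0.0802) + (0.9845)(0.9968)(0.9291) = 0.8977.
Air mass m = 1/cos θ_z = 1/0.8977 = 1.114; τ^m = 0.59^1.114 = 0.5556.
Surface direct beam = 1361 × 0.8977 × 0.5556 = 678.82 W/m².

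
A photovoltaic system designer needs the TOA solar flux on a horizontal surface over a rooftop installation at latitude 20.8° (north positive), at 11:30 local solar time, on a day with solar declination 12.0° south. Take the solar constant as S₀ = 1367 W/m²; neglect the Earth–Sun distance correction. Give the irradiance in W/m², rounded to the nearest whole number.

Hour angle H = 15° × (11.5 − 12) = -7.50°.
cos θ_z = sin(20.8°) sin(-12.0°) + cos(20.8°) cos(-12.0°) cos(-7.50°) = -0.0738 + 0.9066 = 0.8328.
Top-of-atmosphere irradiance = S₀ cos θ_z = 1367 × 0.8328 = 1138.44 W/m².

1138 W/m²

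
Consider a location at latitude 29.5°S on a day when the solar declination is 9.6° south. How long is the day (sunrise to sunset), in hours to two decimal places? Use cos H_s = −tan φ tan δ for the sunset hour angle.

The sunset hour angle satisfies cos H_s = −tan φ tan δ = -0.0957, giving H_s = 95.49°.
Day length = 2 H_s / 15° h⁻¹ = 190.98° / 15 = 12.732 h.

12.73 hours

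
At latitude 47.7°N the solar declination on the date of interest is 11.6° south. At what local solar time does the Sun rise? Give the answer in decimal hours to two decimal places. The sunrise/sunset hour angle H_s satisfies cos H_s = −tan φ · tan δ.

cos H_s = −tan(47.7°) · tan(-11.6°) = 0.2256, so H_s = arccos(0.2256) = 76.96°.
Sunrise is at 12 − H_s/15 = 12 − 5.131 = 6.869 h local solar time.

6.87 h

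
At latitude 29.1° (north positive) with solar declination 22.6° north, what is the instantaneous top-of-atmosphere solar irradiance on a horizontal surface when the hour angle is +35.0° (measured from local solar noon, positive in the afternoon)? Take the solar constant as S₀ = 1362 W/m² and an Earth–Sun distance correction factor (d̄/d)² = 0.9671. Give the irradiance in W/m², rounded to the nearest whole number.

1117 W/m²

cos θ_z = sin φ sin δ + cos φ cos δ cos H = (0.4863)(0.3843) + (0.8738)(0.9232)(0.8192) = 0.8477.
Top-of-atmosphere irradiance = S₀ (d̄/d)² cos θ_z = 1362 × 0.9671 × 0.8477 = 1116.58 W/m².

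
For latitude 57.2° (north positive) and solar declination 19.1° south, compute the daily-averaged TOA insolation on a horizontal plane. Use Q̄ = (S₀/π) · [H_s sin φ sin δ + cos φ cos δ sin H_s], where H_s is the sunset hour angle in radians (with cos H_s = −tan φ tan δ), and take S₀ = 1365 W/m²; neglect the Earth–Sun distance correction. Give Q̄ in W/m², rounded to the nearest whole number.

68 W/m²

The sunset hour angle satisfies cos H_s = −tan φ tan δ = 0.5373, giving H_s = 57.50°. In radians, H_s = 1.0036.
H_s sin φ sin δ = 1.0036 × 0.8406 × -0.3272 = -0.2760.
cos φ cos δ sin H_s = 0.5417 × 0.9449 × 0.8434 = 0.4317.
Q̄ = (1365/π) × (-0.2760 + 0.4317) = 434.49 × 0.1557 = 67.65 W/m².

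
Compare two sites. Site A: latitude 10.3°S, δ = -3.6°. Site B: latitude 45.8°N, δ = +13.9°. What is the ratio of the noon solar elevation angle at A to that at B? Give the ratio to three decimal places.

1.434

A: 90° − |-10.3 − (-3.6)| = 83.30°.
B: 90° − |45.8 − (13.9)| = 58.10°.
Ratio A/B = 83.3000 / 58.1000 = 1.4337.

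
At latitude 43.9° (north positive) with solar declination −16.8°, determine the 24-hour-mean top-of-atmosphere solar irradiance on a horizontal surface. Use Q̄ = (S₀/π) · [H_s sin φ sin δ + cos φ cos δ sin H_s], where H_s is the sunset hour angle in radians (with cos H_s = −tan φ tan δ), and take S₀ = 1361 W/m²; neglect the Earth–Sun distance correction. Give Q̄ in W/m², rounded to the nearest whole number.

175 W/m²

−tan φ tan δ = −(0.9623)(-0.3019) = 0.2905; H_s = arccos(0.2905) = 73.11°. In radians, H_s = 1.2760.
H_s sin φ sin δ = 1.2760 × 0.6934 × -0.2890 = -0.2557.
cos φ cos δ sin H_s = 0.7206 × 0.9573 × 0.9569 = 0.6601.
Q̄ = (1361/π) × (-0.2557 + 0.6601) = 433.22 × 0.4044 = 175.19 W/m².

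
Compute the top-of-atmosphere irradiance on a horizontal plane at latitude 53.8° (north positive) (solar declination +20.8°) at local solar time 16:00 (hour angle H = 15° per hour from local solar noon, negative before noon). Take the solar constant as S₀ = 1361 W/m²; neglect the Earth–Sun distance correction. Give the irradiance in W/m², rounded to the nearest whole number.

766 W/m²

Hour angle H = 15° × (16 − 12) = 60.00°.
With φ = 53.8°, δ = 20.8°, H = 60.00°: sin φ sin δ = 0.2866, cos φ cos δ cos H = 0.2761, so cos θ_z = 0.5627.
Top-of-atmosphere irradiance = S₀ cos θ_z = 1361 × 0.5627 = 765.83 W/m².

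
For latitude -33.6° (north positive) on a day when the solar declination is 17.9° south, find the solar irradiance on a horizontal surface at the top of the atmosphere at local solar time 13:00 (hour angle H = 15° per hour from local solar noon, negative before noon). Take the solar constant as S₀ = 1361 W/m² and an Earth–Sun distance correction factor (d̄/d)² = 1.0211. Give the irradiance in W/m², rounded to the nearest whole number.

Hour angle H = 15° × (13 − 12) = 15.00°.
cos θ_z = sin(-33.6°) sin(-17.9°) + cos(-33.6°) cos(-17.9°) cos(15.00°) = 0.1701 + 0.7656 = 0.9357.
Top-of-atmosphere irradiance = S₀ (d̄/d)² cos θ_z = 1361 × 1.0211 × 0.9357 = 1300.36 W/m².

1300 W/m²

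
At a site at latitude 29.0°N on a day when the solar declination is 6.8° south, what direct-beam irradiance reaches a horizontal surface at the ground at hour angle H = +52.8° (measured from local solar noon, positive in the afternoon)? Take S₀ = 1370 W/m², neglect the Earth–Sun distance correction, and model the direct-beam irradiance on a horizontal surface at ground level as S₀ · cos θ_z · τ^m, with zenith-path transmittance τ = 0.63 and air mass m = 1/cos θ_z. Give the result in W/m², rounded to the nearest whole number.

cos θ_z = sin(29.0°) sin(-6.8°) + cos(29.0°) cos(-6.8°) cos(52.80°) = -0.0574 + 0.5251 = 0.4677.
Air mass m = 1/cos θ_z = 1/0.4677 = 2.138; τ^m = 0.63^2.138 = 0.3724.
Surface direct beam = 1370 × 0.4677 × 0.3724 = 238.61 W/m².

239 W/m²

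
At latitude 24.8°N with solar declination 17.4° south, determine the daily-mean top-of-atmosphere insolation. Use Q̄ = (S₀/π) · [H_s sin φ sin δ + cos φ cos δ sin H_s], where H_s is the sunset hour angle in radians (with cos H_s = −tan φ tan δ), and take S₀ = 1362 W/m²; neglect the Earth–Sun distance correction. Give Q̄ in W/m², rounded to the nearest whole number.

The sunset hour angle satisfies cos H_s = −tan φ tan δ = 0.1448, giving H_s = 81.67°. In radians, H_s = 1.4254.
H_s sin φ sin δ = 1.4254 × 0.4195 × -0.2990 = -0.1788.
cos φ cos δ sin H_s = 0.9078 × 0.9542 × 0.9894 = 0.8570.
Q̄ = (1362/π) × (-0.1788 + 0.8570) = 433.54 × 0.6782 = 294.03 W/m².

294 W/m²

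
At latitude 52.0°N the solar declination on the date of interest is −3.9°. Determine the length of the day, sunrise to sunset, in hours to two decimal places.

11.33 hours

−tan φ tan δ = −(1.2799)(-0.0682) = 0.0873; H_s = arccos(0.0873) = 84.99°.
Day length = 2 H_s / 15° h⁻¹ = 169.98° / 15 = 11.332 h.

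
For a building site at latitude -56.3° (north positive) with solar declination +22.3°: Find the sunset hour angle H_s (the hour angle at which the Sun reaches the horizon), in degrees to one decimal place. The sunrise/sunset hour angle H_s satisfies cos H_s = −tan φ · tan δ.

52.1°

−tan φ tan δ = −(-1.4994)(0.4101) = 0.6149; H_s = arccos(0.6149) = 52.06°.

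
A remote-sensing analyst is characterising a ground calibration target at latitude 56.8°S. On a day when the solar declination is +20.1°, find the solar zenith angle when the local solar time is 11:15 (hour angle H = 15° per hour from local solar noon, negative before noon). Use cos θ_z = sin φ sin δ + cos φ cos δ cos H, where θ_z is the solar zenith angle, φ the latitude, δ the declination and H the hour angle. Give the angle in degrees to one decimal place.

77.5°

Hour angle H = 15° × (11.25 − 12) = -11.25°.
With φ = -56.8°, δ = 20.1°, H = -11.25°: sin φ sin δ = -0.2876, cos φ cos δ cos H = 0.5043, so cos θ_z = 0.2167.
θ_z = arccos(0.2167) = 77.48°.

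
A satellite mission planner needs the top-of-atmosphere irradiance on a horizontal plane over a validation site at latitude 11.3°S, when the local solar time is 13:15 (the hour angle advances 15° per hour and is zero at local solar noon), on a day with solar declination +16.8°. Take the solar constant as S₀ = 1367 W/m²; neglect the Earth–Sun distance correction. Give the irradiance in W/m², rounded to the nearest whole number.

1138 W/m²

Hour angle H = 15° × (13.25 − 12) = 18.75°.
With φ = -11.3°, δ = 16.8°, H = 18.75°: sin φ sin δ = -0.0566, cos φ cos δ cos H = 0.8889, so cos θ_z = 0.8323.
Top-of-atmosphere irradiance = S₀ cos θ_z = 1367 × 0.8323 = 1137.75 W/m².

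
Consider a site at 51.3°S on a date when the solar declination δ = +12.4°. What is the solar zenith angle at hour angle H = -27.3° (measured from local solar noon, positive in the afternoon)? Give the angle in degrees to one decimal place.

68.0°

cos θ_z = sin φ sin δ + cos φ cos δ cos H = (-0.7804)(0.2147) + (0.6252)(0.9767)(0.8886) = 0.3751.
θ_z = arccos(0.3751) = 67.97°.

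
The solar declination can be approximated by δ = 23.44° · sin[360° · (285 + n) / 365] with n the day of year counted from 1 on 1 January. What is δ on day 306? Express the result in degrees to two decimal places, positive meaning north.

-15.96°

360 × (285 + 306) / 365 = 582.904°; sin(582.904°) = -0.6808.
δ = 23.44 × -0.6808 = -15.958° ≈ -15.96°.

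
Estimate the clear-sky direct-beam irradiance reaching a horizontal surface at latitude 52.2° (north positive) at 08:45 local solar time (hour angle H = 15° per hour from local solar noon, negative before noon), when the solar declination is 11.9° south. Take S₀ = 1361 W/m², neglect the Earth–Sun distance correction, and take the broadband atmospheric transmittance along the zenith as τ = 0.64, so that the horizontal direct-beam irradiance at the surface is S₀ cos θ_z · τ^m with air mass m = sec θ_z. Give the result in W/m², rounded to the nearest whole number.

Hour angle H = 15° × (8.75 − 12) = -48.75°.
cos θ_z = sin(52.2°) sin(-11.9°) + cos(52.2°) cos(-11.9°) cos(-48.75°) = -0.1629 + 0.3954 = 0.2325.
Air mass m = 1/cos θ_z = 1/0.2325 = 4.301; τ^m = 0.64^4.301 = 0.1467.
Surface direct beam = 1361 × 0.2325 × 0.1467 = 46.42 W/m².

46 W/m²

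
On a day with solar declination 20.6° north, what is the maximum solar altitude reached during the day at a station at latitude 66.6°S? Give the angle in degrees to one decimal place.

2.8°

At local solar noon the hour angle is zero, so the elevation is 90° − |φ − δ| = 90° − |-66.6° − (20.6°)| = 90° − 87.2° = 2.8°.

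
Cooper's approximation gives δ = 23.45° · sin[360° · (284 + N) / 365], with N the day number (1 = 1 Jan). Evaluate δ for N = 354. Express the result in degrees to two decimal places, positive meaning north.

360 × (284 + 354) / 365 = 629.260°; sin(629.260°) = -0.9999.
δ = 23.45 × -0.9999 = -23.448° ≈ -23.45°.

-23.45°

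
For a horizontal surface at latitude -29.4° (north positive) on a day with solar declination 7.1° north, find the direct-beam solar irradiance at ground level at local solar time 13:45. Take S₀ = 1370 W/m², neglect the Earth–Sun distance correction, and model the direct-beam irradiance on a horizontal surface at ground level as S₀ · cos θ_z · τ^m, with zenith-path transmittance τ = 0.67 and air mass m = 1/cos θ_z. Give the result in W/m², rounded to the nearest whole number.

Hour angle H = 15° × (13.75 − 12) = 26.25°.
With φ = -29.4°, δ = 7.1°, H = 26.25°: sin φ sin δ = -0.0607, cos φ cos δ cos H = 0.7754, so cos θ_z = 0.7147.
Air mass m = 1/cos θ_z = 1/0.7147 = 1.399; τ^m = 0.67^1.399 = 0.5711.
Surface direct beam = 1370 × 0.7147 × 0.5711 = 559.19 W/m².

559 W/m²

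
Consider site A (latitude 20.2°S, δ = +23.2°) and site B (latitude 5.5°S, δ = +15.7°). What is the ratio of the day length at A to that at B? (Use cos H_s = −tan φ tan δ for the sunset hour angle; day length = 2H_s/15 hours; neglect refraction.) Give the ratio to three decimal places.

0.915

A: H_s = arccos(−tan -20.2° · tan 23.2°) = 80.93°, so 2H_s/15 = 10.7907 h.
B: H_s = arccos(−tan -5.5° · tan 15.7°) = 88.45°, so 2H_s/15 = 11.7933 h.
Ratio A/B = 10.7907 / 11.7933 = 0.9150.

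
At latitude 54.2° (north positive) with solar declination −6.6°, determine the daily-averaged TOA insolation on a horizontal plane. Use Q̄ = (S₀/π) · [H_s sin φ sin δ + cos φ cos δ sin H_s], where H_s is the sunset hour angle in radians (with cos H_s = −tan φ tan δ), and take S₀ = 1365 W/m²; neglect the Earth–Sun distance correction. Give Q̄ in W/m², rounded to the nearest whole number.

192 W/m²

The sunset hour angle satisfies cos H_s = −tan φ tan δ = 0.1604, giving H_s = 80.77°. In radians, H_s = 1.4097.
H_s sin φ sin δ = 1.4097 × 0.8111 × -0.1149 = -0.1314.
cos φ cos δ sin H_s = 0.5850 × 0.9934 × 0.9871 = 0.5736.
Q̄ = (1365/π) × (-0.1314 + 0.5736) = 434.49 × 0.4422 = 192.13 W/m².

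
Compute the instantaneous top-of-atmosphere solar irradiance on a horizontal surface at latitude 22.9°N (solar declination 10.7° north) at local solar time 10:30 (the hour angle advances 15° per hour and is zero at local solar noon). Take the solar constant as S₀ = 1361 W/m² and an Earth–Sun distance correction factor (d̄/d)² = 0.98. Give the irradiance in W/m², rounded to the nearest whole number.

Hour angle H = 15° × (10.5 − 12) = -22.50°.
cos θ_z = sin φ sin δ + cos φ cos δ cos H = (0.3891)(0.1857) + (0.9212)(0.9826)(0.9239) = 0.9085.
Top-of-atmosphere irradiance = S₀ (d̄/d)² cos θ_z = 1361 × 0.98 × 0.9085 = 1211.74 W/m².

1212 W/m²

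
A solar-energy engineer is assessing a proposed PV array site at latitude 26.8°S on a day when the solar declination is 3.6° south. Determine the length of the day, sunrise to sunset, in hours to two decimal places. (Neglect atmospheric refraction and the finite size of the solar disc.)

−tan φ tan δ = −(-0.5051)(-0.0629) = -0.0318; H_s = arccos(-0.0318) = 91.82°.
Day length = 2 H_s / 15° h⁻¹ = 183.64° / 15 = 12.243 h.

12.24 hours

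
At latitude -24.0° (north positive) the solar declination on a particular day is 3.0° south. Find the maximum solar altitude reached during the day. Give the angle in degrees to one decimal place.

69.0°

At local solar noon the hour angle is zero, so the elevation is 90° − |φ − δ| = 90° − |-24.0° − (-3.0°)| = 90° − 21.0° = 69.0°.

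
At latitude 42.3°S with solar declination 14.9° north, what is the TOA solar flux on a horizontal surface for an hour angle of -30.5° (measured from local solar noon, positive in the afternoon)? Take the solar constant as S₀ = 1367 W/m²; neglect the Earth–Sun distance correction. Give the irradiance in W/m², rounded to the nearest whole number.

cos θ_z = sin φ sin δ + cos φ cos δ cos H = (-0.6730)(0.2571) + (0.7396)(0.9664)(0.8616) = 0.4428.
Top-of-atmosphere irradiance = S₀ cos θ_z = 1367 × 0.4428 = 605.31 W/m².

605 W/m²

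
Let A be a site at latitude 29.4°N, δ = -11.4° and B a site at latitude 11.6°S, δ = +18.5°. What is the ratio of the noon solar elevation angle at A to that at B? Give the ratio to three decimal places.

A: 90° − |29.4 − (-11.4)| = 49.20°.
B: 90° − |-11.6 − (18.5)| = 59.90°.
Ratio A/B = 49.2000 / 59.9000 = 0.8214.

0.821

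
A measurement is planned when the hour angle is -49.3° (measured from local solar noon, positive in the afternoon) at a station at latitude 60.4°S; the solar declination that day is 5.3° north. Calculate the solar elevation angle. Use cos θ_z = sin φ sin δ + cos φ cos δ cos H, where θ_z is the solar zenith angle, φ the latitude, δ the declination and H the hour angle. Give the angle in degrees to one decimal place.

13.9°

cos θ_z = sin φ sin δ + cos φ cos δ cos H = (-0.8695)(0.0924) + (0.4939)(0.9957)(0.6521) = 0.2403.
θ_z = arccos(0.2403) = 76.10°, so the elevation is 90° − 76.10° = 13.90°.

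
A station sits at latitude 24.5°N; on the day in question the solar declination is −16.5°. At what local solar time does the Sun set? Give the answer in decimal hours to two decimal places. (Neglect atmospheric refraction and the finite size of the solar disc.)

The sunset hour angle satisfies cos H_s = −tan φ tan δ = 0.1350, giving H_s = 82.24°.
Sunset is at 12 + H_s/15 = 12 + 5.483 = 17.483 h local solar time.

17.48 h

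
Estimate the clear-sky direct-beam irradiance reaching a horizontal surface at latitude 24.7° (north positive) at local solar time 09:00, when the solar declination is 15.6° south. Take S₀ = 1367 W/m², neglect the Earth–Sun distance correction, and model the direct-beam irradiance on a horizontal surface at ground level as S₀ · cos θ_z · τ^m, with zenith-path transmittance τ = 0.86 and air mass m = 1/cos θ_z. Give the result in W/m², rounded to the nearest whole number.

514 W/m²

Hour angle H = 15° × (9 − 12) = -45.00°.
cos θ_z = sin φ sin δ + cos φ cos δ cos H = (0.4179)(-0.2689) + (0.9085)(0.9632)(0.7071) = 0.5064.
Air mass m = 1/cos θ_z = 1/0.5064 = 1.975; τ^m = 0.86^1.975 = 0.7424.
Surface direct beam = 1367 × 0.5064 × 0.7424 = 513.93 W/m².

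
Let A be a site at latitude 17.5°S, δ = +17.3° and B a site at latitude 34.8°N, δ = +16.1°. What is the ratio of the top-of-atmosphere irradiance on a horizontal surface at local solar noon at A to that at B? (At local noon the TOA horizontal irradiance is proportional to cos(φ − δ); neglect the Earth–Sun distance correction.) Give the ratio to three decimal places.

A: cos θ_z = cos(-17.5° − (17.3°)) = 0.8211.
B: cos θ_z = cos(34.8° − (16.1°)) = 0.9472.
Ratio A/B = 0.8211 / 0.9472 = 0.8669.

0.867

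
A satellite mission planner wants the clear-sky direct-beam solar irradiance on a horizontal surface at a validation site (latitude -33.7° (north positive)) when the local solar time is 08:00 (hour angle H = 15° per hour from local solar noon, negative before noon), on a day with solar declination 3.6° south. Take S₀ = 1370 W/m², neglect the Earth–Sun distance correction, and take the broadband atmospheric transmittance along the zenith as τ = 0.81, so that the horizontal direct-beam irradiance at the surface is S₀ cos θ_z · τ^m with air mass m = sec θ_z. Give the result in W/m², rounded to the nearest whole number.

386 W/m²

Hour angle H = 15° × (8 − 12) = -60.00°.
cos θ_z = sin(-33.7°) sin(-3.6°) + cos(-33.7°) cos(-3.6°) cos(-60.00°) = 0.0348 + 0.4152 = 0.4500.
Air mass m = 1/cos θ_z = 1/0.4500 = 2.222; τ^m = 0.81^2.222 = 0.6261.
Surface direct beam = 1370 × 0.4500 × 0.6261 = 385.99 W/m².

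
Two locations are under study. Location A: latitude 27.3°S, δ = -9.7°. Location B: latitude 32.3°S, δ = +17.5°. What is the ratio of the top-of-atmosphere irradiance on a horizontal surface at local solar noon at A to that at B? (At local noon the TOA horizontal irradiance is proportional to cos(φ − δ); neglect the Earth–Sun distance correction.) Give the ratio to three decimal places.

1.477

A: cos θ_z = cos(-27.3° − (-9.7°)) = 0.9532.
B: cos θ_z = cos(-32.3° − (17.5°)) = 0.6455.
Ratio A/B = 0.9532 / 0.6455 = 1.4767.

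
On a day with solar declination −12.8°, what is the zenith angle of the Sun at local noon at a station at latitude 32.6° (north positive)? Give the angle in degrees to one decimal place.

At local solar noon the hour angle is zero, so the zenith angle is |φ − δ| = |32.6° − (-12.8°)| = 45.4°.

45.4°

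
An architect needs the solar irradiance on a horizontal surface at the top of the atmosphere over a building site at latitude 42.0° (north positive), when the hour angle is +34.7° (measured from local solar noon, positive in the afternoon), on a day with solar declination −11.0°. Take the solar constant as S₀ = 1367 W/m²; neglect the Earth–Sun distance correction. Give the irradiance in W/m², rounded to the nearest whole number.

With φ = 42.0°, δ = -11.0°, H = 34.70°: sin φ sin δ = -0.1277, cos φ cos δ cos H = 0.5997, so cos θ_z = 0.4720.
Top-of-atmosphere irradiance = S₀ cos θ_z = 1367 × 0.4720 = 645.22 W/m².

645 W/m²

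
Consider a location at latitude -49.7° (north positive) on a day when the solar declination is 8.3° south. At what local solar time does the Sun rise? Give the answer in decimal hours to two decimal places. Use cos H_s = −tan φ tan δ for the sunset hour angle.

5.34 h

The sunset hour angle satisfies cos H_s = −tan φ tan δ = -0.1720, giving H_s = 99.90°.
Sunrise is at 12 − H_s/15 = 12 − 6.660 = 5.340 h local solar time.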